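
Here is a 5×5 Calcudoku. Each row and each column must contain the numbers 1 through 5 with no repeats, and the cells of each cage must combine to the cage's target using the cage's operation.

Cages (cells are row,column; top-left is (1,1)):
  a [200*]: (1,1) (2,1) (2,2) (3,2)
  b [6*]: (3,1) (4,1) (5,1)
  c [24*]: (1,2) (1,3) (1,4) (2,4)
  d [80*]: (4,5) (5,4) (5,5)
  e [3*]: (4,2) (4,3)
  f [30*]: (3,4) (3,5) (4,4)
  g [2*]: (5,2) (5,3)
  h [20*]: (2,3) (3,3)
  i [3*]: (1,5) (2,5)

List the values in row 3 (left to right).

1 5 4 3 2

Cage d has product 80, leaving (4,5) = 4.
Cage d needs product 80, which forces (5,4) = 4.
Cage d has product 80, so (5,5) = 5.
Row 1 needs a 5, and only (1,1) is open for it.
The only place for 1 in row 3 is (3,1).
In row 4, 5 can only go at (4,4), so (4,4) = 5.
The only place for 2 in row 4 is (4,1).
Column 1 now contains 2, so (2,1) = 4.
4 is placed in row 2, which forces (2,3) = 5.
Column 3 now contains 5; hence (3,3) = 4.
Column 1 now contains 2, leaving (5,1) = 3.
Cage c has product 24, leaving (1,2) = 4.
5 is placed in row 2, so (2,2) = 2.
Cage a has product 200; hence (3,2) = 5.
Column 2 now contains 2, which forces (5,2) = 1.
1 is placed in row 5, leaving (5,3) = 2.
Cage c needs product 24; hence (1,4) = 2.
Column 4 already has 2; hence (3,4) = 3.
3 is placed in row 3, which forces (3,5) = 2.
Column 2 already has 1; hence (4,2) = 3.
The two cells of cage e must have product 3, leaving (4,3) = 1.
Column 3 now contains 1, which forces (1,3) = 3.
Row 1 now contains 3, leaving (1,5) = 1.
Column 4 already has 3; hence (2,4) = 1.
1 is placed in column 5, so (2,5) = 3.
Completed grid: 5 4 3 2 1 / 4 2 5 1 3 / 1 5 4 3 2 / 2 3 1 5 4 / 3 1 2 4 5.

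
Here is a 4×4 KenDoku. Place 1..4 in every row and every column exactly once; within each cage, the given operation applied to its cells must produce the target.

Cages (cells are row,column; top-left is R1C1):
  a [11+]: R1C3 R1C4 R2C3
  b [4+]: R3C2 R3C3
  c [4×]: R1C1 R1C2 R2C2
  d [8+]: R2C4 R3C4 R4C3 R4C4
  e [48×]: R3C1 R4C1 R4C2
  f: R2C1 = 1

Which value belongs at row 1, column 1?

2

Cage a has sum 11; hence R1C3 = 3.
Cage a needs sum 11, leaving R1C4 = 4.
F is a freebie; hence R2C1 = 1.
1 is placed in row 2; hence R2C2 = 2.
The 3 cells of cage a must have sum 11, which forces R2C3 = 4.
Row 2 already has 2, so R2C4 = 3.
The 3 cells of cage e must have product 48; hence R3C1 = 4.
3 is placed in column 3, leaving R3C3 = 1.
1 is placed in row 3, which forces R3C4 = 2.
The 3 cells of cage e must have product 48, leaving R4C1 = 3.
The 3 cells of cage e must have product 48; hence R4C2 = 4.
Column 3 now contains 1; hence R4C3 = 2.
2 is placed in column 4, leaving R4C4 = 1.
Column 1 already has 1, which forces R1C1 = 2.
Row 1 now contains 4; hence R1C2 = 1.
1 is placed in row 3, leaving R3C2 = 3.
The full grid is 2 1 3 4 / 1 2 4 3 / 4 3 1 2 / 3 4 2 1.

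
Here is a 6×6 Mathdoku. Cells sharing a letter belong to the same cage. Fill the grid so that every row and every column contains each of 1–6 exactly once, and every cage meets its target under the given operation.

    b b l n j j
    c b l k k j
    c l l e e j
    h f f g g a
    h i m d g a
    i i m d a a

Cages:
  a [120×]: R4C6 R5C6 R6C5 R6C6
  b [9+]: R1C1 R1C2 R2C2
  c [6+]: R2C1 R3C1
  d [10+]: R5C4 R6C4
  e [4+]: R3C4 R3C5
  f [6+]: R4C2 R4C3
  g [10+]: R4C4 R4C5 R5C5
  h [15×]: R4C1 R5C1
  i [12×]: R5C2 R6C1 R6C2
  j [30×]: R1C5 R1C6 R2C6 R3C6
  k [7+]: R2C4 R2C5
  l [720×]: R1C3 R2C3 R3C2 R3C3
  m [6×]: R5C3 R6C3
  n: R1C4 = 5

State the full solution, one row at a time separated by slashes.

6 2 4 5 1 3 / 2 1 6 3 4 5 / 4 6 5 1 3 2 / 3 5 1 2 6 4 / 5 4 3 6 2 1 / 1 3 2 4 5 6

N is a freebie, leaving R1C4 = 5.
Cage l needs product 720, which forces R3C2 = 6.
The only place for 4 in row 1 is R1C3.
Cage l has product 720; hence R2C3 = 6.
Column 3 already has 4, leaving R3C3 = 5.
Row 3 already has 5, so R3C6 = 2.
The two cells of cage c must have sum 6, which forces R2C1 = 2.
2 is placed in row 2, which forces R2C4 = 3.
The 4 cells of cage j must have product 30, leaving R2C6 = 5.
Row 3 already has 2, which forces R3C1 = 4.
3 is placed in column 4, leaving R3C4 = 1.
Row 3 now contains 1, so R3C5 = 3.
Column 4 now contains 1; hence R4C4 = 2.
Cage b needs sum 9, which forces R1C1 = 6.
Cage b needs sum 9, which forces R1C2 = 2.
Column 5 now contains 3, so R1C5 = 1.
Cage j needs product 30, leaving R1C6 = 3.
5 is placed in row 2; hence R2C2 = 1.
5 is placed in row 2, so R2C5 = 4.
The two cells of cage f must have sum 6, leaving R4C2 = 5.
Row 4 already has 2, so R4C3 = 1.
The 3 cells of cage g must have sum 10; hence R4C5 = 6.
Row 4 already has 6, which forces R4C6 = 4.
Cage g needs sum 10, which forces R5C5 = 2.
6 is placed in column 1, so R6C1 = 1.
The 4 cells of cage a must have product 120, leaving R6C5 = 5.
Row 6 already has 1; hence R6C6 = 6.
Row 4 already has 5, leaving R4C1 = 3.
Cage h needs two cells with product 15, which forces R5C1 = 5.
Row 5 already has 2, so R5C3 = 3.
Cage d needs two cells with sum 10, so R5C4 = 6.
6 is placed in column 6, so R5C6 = 1.
Cage m needs two cells with product 6; hence R6C3 = 2.
Row 6 already has 6; hence R6C4 = 4.
Row 5 now contains 3; hence R5C2 = 4.
4 is placed in row 6, which forces R6C2 = 3.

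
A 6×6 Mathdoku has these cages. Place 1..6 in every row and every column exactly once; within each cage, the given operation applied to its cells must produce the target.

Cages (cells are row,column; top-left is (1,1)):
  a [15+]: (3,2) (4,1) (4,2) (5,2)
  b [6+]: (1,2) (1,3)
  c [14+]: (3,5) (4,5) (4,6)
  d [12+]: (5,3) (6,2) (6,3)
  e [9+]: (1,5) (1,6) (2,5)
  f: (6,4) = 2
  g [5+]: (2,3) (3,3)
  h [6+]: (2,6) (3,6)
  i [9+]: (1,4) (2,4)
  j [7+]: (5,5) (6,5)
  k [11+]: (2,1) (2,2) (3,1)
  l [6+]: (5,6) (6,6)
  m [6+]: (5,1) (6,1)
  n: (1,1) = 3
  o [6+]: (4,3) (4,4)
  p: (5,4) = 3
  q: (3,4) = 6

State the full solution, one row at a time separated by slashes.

3 2 4 5 1 6 / 6 1 3 4 2 5 / 4 3 2 6 5 1 / 2 4 5 1 6 3 / 5 6 1 3 4 2 / 1 5 6 2 3 4

Cage n is a single given cell; hence (1,1) = 3.
Cage q is given, leaving (3,4) = 6.
Cage p is a single given cell, leaving (5,4) = 3.
F is a freebie, which forces (6,4) = 2.
In column 4, 1 can only go at (4,4), so (4,4) = 1.
Cage o's pair has sum 6; hence (4,3) = 5.
In column 6, 3 can only go at (4,6), so (4,6) = 3.
Cage c has sum 14, so (3,5) = 5.
Row 4 already has 3, leaving (4,5) = 6.
The two cells of cage j must have sum 7, leaving (5,5) = 4.
The two cells of cage j must have sum 7, so (6,5) = 3.
The 3 cells of cage e must have sum 9, leaving (1,6) = 6.
In column 1, 6 can only go at (2,1), so (2,1) = 6.
The only place for 1 in column 2 is (2,2).
Cage e needs sum 9, so (1,5) = 1.
Row 2 now contains 1, which forces (2,5) = 2.
The 3 cells of cage k must have sum 11, which forces (3,1) = 4.
4 is placed in row 3, leaving (3,2) = 3.
Column 1 now contains 4, which forces (4,1) = 2.
Row 4 already has 2; hence (4,2) = 4.
The two cells of cage b must have sum 6, leaving (1,2) = 2.
Cage b needs two cells with sum 6; hence (1,3) = 4.
Row 1 already has 4, which forces (1,4) = 5.
Column 3 already has 4; hence (2,3) = 3.
Column 4 now contains 5, which forces (2,4) = 4.
Row 2 already has 4, which forces (2,6) = 5.
Cage a needs sum 15, leaving (5,2) = 6.
Column 2 now contains 6, leaving (6,2) = 5.
The two cells of cage g must have sum 5, which forces (3,3) = 2.
Cage h's pair has sum 6; hence (3,6) = 1.
Cage m needs two cells with sum 6, which forces (5,1) = 5.
The 3 cells of cage d must have sum 12, so (5,3) = 1.
Cage l's pair has sum 6, leaving (5,6) = 2.
Row 6 now contains 5; hence (6,1) = 1.
Cage d needs sum 12, leaving (6,3) = 6.
The two cells of cage l must have sum 6; hence (6,6) = 4.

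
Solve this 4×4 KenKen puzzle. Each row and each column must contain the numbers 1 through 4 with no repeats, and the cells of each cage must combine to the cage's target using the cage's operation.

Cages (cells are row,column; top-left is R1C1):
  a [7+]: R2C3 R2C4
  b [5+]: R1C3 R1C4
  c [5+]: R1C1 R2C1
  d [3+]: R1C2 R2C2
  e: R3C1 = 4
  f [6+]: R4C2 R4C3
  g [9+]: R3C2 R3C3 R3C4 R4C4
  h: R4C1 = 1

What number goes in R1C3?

4

E is a freebie, which forces R3C1 = 4.
Cage h is given, so R4C1 = 1.
Cage g needs sum 9, so R4C4 = 3.
Cage a's pair has sum 7, which forces R2C3 = 3.
Column 4 already has 3, leaving R2C4 = 4.
The two cells of cage c must have sum 5; hence R1C1 = 3.
Cage b's pair has sum 5, which forces R1C3 = 4.
The two cells of cage b must have sum 5, so R1C4 = 1.
3 is placed in row 2, which forces R2C1 = 2.
Row 2 already has 2, leaving R2C2 = 1.
The 4 cells of cage g must have sum 9; hence R3C2 = 3.
1 is placed in column 4; hence R3C4 = 2.
Column 3 now contains 4, leaving R4C3 = 2.
1 is placed in row 1, so R1C2 = 2.
Row 3 already has 2, which forces R3C3 = 1.
2 is placed in row 4; hence R4C2 = 4.
Completed grid: 3 2 4 1 / 2 1 3 4 / 4 3 1 2 / 1 4 2 3.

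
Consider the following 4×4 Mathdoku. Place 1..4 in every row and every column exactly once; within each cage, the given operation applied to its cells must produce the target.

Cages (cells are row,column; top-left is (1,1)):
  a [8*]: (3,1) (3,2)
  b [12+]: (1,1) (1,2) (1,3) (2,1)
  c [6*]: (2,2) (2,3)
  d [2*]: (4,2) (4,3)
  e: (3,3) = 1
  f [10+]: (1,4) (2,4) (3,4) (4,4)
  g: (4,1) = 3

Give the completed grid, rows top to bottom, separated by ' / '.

E is a freebie; hence (3,3) = 1.
G is a freebie, so (4,1) = 3.
Column 3 now contains 1, leaving (4,3) = 2.
Cage b needs sum 12, leaving (1,1) = 1.
3 is placed in column 1, which forces (2,1) = 4.
The two cells of cage c must have product 6, so (2,2) = 2.
Column 3 already has 2, leaving (2,3) = 3.
Row 2 already has 3, which forces (2,4) = 1.
Column 1 now contains 4, which forces (3,1) = 2.
Column 2 already has 2; hence (3,2) = 4.
4 is placed in row 3, leaving (3,4) = 3.
Row 4 now contains 2, which forces (4,2) = 1.
1 is placed in column 4, leaving (4,4) = 4.
Column 2 already has 4, which forces (1,2) = 3.
Column 3 already has 3, which forces (1,3) = 4.
Column 4 now contains 4, leaving (1,4) = 2.

1 3 4 2 / 4 2 3 1 / 2 4 1 3 / 3 1 2 4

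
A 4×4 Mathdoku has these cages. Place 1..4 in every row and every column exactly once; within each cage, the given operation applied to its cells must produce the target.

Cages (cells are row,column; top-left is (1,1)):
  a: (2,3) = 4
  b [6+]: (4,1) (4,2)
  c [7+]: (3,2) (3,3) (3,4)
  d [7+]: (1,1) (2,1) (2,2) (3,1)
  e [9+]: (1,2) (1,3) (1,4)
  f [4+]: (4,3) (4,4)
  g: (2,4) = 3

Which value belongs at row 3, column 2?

4

The 4 cells of cage d must have sum 7, so (2,2) = 1.
A is a freebie, which forces (2,3) = 4.
Cage g is a single given cell, so (2,4) = 3.
3 is placed in column 4, so (4,4) = 1.
3 is placed in row 2; hence (2,1) = 2.
Cage c has sum 7; hence (3,3) = 1.
2 is placed in column 1, so (4,1) = 4.
Row 4 now contains 4, so (4,2) = 2.
Row 4 already has 1; hence (4,3) = 3.
Cage d has sum 7, leaving (1,1) = 1.
Cage e has sum 9; hence (1,2) = 3.
3 is placed in column 3; hence (1,3) = 2.
Cage e has sum 9, which forces (1,4) = 4.
1 is placed in row 3, so (3,1) = 3.
Column 2 already has 2, which forces (3,2) = 4.
Cage c needs sum 7; hence (3,4) = 2.
The full grid is 1 3 2 4 / 2 1 4 3 / 3 4 1 2 / 4 2 3 1.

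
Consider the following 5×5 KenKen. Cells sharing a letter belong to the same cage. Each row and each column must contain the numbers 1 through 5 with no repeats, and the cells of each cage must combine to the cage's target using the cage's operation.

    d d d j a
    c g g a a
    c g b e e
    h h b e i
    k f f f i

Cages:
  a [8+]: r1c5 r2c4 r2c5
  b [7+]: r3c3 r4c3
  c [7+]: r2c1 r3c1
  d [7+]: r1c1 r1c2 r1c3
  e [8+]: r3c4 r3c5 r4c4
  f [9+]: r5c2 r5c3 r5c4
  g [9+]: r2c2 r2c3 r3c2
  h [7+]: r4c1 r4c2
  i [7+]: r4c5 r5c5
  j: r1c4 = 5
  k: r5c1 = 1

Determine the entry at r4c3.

5

J is a freebie, which forces r1c4 = 5.
Cage k is given, which forces r5c1 = 1.
In row 1, 3 can only go at r1c5, so r1c5 = 3.
In row 4, 1 can only go at r4c4, so r4c4 = 1.
Row 3 needs a 1, and only r3c2 is open for it.
The 3 cells of cage d must have sum 7, leaving r1c3 = 1.
In row 2, 1 can only go at r2c5, so r2c5 = 1.
The 3 cells of cage a must have sum 8, leaving r2c4 = 4.
Row 2 needs a 2, and only r2c1 is open for it.
Column 1 already has 2; hence r1c1 = 4.
Cage d needs sum 7, leaving r1c2 = 2.
The two cells of cage c must have sum 7, so r3c1 = 5.
5 is placed in row 3; hence r3c5 = 4.
Column 1 already has 5, so r4c1 = 3.
3 is placed in row 4; hence r4c2 = 4.
4 is placed in column 2, so r5c2 = 3.
Row 5 now contains 3; hence r5c4 = 2.
2 is placed in row 5, leaving r5c5 = 5.
3 is placed in column 2, so r2c2 = 5.
Cage g has sum 9, which forces r2c3 = 3.
The two cells of cage b must have sum 7, so r3c3 = 2.
Column 4 already has 2; hence r3c4 = 3.
The two cells of cage b must have sum 7, which forces r4c3 = 5.
Column 5 now contains 5, so r4c5 = 2.
2 is placed in row 5, leaving r5c3 = 4.
Completed grid: 4 2 1 5 3 / 2 5 3 4 1 / 5 1 2 3 4 / 3 4 5 1 2 / 1 3 4 2 5.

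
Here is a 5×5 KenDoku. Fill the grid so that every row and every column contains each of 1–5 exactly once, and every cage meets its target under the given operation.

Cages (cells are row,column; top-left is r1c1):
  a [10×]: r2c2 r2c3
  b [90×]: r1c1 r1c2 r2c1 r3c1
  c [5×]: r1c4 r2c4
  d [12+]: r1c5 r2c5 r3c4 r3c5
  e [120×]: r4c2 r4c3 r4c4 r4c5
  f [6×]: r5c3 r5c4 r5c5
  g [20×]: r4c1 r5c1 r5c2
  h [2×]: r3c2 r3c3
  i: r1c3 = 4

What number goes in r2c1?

Cage b has product 90; hence r1c2 = 3.
I is a freebie, leaving r1c3 = 4.
In row 2, 4 can only go at r2c5, so r2c5 = 4.
Row 2 needs a 1, and only r2c4 is open for it.
Column 4 already has 1, leaving r1c4 = 5.
5 is placed in row 1, leaving r1c1 = 2.
The 4 cells of cage d must have sum 12, which forces r1c5 = 1.
Cage f has product 6, which forces r5c3 = 1.
Cage h needs two cells with product 2, leaving r3c2 = 1.
1 is placed in column 3, leaving r3c3 = 2.
2 is placed in row 3, leaving r3c4 = 4.
Cage g needs product 20, leaving r4c1 = 1.
Cage a needs two cells with product 10, leaving r2c2 = 2.
2 is placed in column 3, leaving r2c3 = 5.
Cage d needs sum 12, leaving r3c5 = 3.
Cage e has product 120, which forces r4c2 = 4.
Column 3 now contains 5, leaving r4c3 = 3.
Row 4 already has 3, leaving r4c4 = 2.
2 is placed in row 4, leaving r4c5 = 5.
Column 2 already has 4, so r5c2 = 5.
Column 4 already has 2, leaving r5c4 = 3.
Column 5 already has 3, which forces r5c5 = 2.
5 is placed in row 2, which forces r2c1 = 3.
3 is placed in row 3, leaving r3c1 = 5.
5 is placed in row 5, leaving r5c1 = 4.
The full grid is 2 3 4 5 1 / 3 2 5 1 4 / 5 1 2 4 3 / 1 4 3 2 5 / 4 5 1 3 2.

3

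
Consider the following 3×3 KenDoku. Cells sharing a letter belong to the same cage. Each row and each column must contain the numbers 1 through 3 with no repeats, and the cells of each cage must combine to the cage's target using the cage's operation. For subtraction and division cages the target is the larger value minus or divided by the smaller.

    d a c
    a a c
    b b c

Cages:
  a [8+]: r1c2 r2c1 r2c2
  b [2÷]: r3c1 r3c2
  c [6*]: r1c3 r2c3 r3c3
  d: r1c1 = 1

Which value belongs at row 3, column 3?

Cage d is given, leaving r1c1 = 1.
Cage a has sum 8, which forces r1c2 = 3.
Row 1 already has 3, leaving r1c3 = 2.
Cage a has sum 8, which forces r2c1 = 3.
The 3 cells of cage a must have sum 8, so r2c2 = 2.
3 is placed in row 2, so r2c3 = 1.
Column 1 already has 1, so r3c1 = 2.
Column 2 now contains 2, which forces r3c2 = 1.
Column 3 already has 1, leaving r3c3 = 3.
Completed grid: 1 3 2 / 3 2 1 / 2 1 3.

3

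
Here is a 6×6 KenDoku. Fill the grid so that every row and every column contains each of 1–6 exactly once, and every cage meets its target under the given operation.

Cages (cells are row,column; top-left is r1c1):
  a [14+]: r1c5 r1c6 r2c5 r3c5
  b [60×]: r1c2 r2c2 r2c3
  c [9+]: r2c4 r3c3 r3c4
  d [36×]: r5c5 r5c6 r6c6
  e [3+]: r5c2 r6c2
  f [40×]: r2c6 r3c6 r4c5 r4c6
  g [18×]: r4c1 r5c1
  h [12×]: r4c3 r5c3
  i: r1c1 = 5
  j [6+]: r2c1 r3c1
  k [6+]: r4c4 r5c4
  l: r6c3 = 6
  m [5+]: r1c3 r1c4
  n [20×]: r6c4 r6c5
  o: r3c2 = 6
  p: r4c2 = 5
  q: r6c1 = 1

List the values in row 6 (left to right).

I is a freebie, so r1c1 = 5.
O is a freebie; hence r3c2 = 6.
Cage p is given, so r4c2 = 5.
Q is a freebie, leaving r6c1 = 1.
Row 6 already has 1, leaving r6c2 = 2.
Cage l is given, which forces r6c3 = 6.
Row 6 now contains 6, leaving r6c6 = 3.
Cage b has product 60, leaving r2c3 = 5.
Column 2 now contains 2, which forces r5c2 = 1.
Cage f needs product 40, leaving r3c6 = 5.
In row 4, 6 can only go at r4c1, so r4c1 = 6.
Column 1 already has 6, so r5c1 = 3.
3 is placed in row 5, so r5c3 = 4.
Column 3 now contains 4, so r4c3 = 3.
Row 5 needs a 5, and only r5c4 is open for it.
The two cells of cage k must have sum 6, so r4c4 = 1.
Column 4 now contains 5, so r6c4 = 4.
Cage n needs two cells with product 20, which forces r6c5 = 5.
Cage m's pair has sum 5; hence r1c3 = 2.
Column 4 now contains 4; hence r1c4 = 3.
The 3 cells of cage c must have sum 9, so r2c4 = 6.
The 4 cells of cage f must have product 40; hence r2c6 = 1.
Cage c needs sum 9; hence r3c3 = 1.
Cage c has sum 9; hence r3c4 = 2.
Row 1 already has 3, so r1c2 = 4.
Cage a needs sum 14, so r1c5 = 1.
Cage a has sum 14, so r1c6 = 6.
Cage j needs two cells with sum 6; hence r2c1 = 2.
The 3 cells of cage b must have product 60; hence r2c2 = 3.
Row 2 now contains 3, so r2c5 = 4.
Row 3 now contains 2, leaving r3c1 = 4.
Column 5 now contains 4, leaving r3c5 = 3.
Column 5 now contains 4, which forces r4c5 = 2.
2 is placed in row 4, leaving r4c6 = 4.
2 is placed in column 5, which forces r5c5 = 6.
6 is placed in column 6, leaving r5c6 = 2.
The full grid is 5 4 2 3 1 6 / 2 3 5 6 4 1 / 4 6 1 2 3 5 / 6 5 3 1 2 4 / 3 1 4 5 6 2 / 1 2 6 4 5 3.

1 2 6 4 5 3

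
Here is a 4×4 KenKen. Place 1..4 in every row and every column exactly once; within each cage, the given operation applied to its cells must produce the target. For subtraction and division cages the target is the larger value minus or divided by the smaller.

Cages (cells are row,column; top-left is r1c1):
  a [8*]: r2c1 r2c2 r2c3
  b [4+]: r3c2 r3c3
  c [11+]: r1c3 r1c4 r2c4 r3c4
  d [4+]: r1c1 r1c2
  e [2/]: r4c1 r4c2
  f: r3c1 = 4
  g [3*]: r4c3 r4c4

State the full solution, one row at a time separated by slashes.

3 1 2 4 / 1 2 4 3 / 4 3 1 2 / 2 4 3 1

Cage f is given; hence r3c1 = 4.
The only place for 3 in row 2 is r2c4.
Cage c has sum 11, so r1c4 = 4.
The two cells of cage g must have product 3, which forces r4c3 = 3.
Column 4 now contains 3, leaving r4c4 = 1.
3 is placed in column 3; hence r1c3 = 2.
The two cells of cage b must have sum 4; hence r3c2 = 3.
3 is placed in column 3, so r3c3 = 1.
1 is placed in column 4; hence r3c4 = 2.
1 is placed in row 4, which forces r4c1 = 2.
The two cells of cage e must have quotient 2, leaving r4c2 = 4.
The two cells of cage d must have sum 4, leaving r1c1 = 3.
Column 2 now contains 3, so r1c2 = 1.
Column 1 now contains 2; hence r2c1 = 1.
Cage a has product 8, so r2c2 = 2.
Column 3 now contains 1, so r2c3 = 4.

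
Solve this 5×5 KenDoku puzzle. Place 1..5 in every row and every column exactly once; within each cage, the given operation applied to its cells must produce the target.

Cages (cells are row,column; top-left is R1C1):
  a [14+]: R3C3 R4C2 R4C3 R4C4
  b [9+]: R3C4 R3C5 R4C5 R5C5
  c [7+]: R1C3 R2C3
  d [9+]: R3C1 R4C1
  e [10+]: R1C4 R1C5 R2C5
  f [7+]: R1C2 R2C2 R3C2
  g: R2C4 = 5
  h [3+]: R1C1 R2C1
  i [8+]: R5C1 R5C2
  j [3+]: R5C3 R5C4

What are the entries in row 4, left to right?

Cage g is given, which forces R2C4 = 5.
The only place for 4 in row 5 is R5C5.
Cage e has sum 10, so R1C5 = 5.
Column 1 needs a 3, and only R5C1 is open for it.
Row 5 already has 3, so R5C2 = 5.
In column 2, 3 can only go at R4C2, so R4C2 = 3.
The only place for 3 in row 3 is R3C5.
Cage b needs sum 9, which forces R3C4 = 1.
Cage b has sum 9, which forces R4C5 = 1.
Column 4 already has 1; hence R5C4 = 2.
Cage e needs sum 10; hence R1C4 = 3.
Column 5 already has 1, which forces R2C5 = 2.
Column 4 now contains 2, which forces R4C4 = 4.
Row 5 now contains 2; hence R5C3 = 1.
Cage h needs two cells with sum 3, leaving R1C1 = 2.
3 is placed in row 1; hence R1C3 = 4.
Row 2 now contains 2, which forces R2C1 = 1.
Row 2 already has 1, so R2C2 = 4.
The two cells of cage c must have sum 7; hence R2C3 = 3.
Cage d needs two cells with sum 9; hence R3C1 = 4.
Column 2 now contains 4; hence R3C2 = 2.
2 is placed in row 3, which forces R3C3 = 5.
Row 4 now contains 4, so R4C1 = 5.
Column 3 now contains 5, so R4C3 = 2.
Row 1 already has 4, so R1C2 = 1.
Filled in: 2 1 4 3 5 / 1 4 3 5 2 / 4 2 5 1 3 / 5 3 2 4 1 / 3 5 1 2 4.

5 3 2 4 1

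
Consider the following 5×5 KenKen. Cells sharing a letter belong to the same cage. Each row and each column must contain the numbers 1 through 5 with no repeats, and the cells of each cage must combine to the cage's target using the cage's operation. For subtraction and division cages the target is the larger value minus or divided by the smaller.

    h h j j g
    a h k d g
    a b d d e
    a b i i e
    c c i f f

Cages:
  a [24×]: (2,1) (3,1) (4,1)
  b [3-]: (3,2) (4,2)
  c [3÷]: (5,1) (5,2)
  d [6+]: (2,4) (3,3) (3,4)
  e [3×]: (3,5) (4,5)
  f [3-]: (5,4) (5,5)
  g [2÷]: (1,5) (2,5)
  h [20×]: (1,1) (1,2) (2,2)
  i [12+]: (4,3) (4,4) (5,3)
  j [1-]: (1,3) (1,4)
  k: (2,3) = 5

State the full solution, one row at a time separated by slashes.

5 1 2 3 4 / 3 4 5 1 2 / 2 5 1 4 3 / 4 2 3 5 1 / 1 3 4 2 5

K is a freebie, leaving (2,3) = 5.
The 3 cells of cage i must have sum 12; hence (4,4) = 5.
In row 3, 5 can only go at (3,2), so (3,2) = 5.
Cage h has product 20, which forces (1,1) = 5.
Cage b needs two cells with difference 3; hence (4,2) = 2.
The only place for 1 in row 4 is (4,5).
Column 5 now contains 1, leaving (3,5) = 3.
In row 5, 2 can only go at (5,4), so (5,4) = 2.
The two cells of cage f must have difference 3, so (5,5) = 5.
Row 5 needs a 4, and only (5,3) is open for it.
4 is placed in column 3; hence (4,3) = 3.
Column 3 now contains 3, leaving (1,3) = 2.
Row 1 already has 2, so (1,5) = 4.
The 3 cells of cage a must have product 24, so (2,1) = 3.
Row 2 now contains 3, so (2,4) = 1.
Column 5 already has 4, which forces (2,5) = 2.
The 3 cells of cage a must have product 24, which forces (3,1) = 2.
2 is placed in column 3, so (3,3) = 1.
1 is placed in column 4, which forces (3,4) = 4.
Row 4 already has 3, leaving (4,1) = 4.
Column 1 already has 3, leaving (5,1) = 1.
Row 5 now contains 1, leaving (5,2) = 3.
4 is placed in row 1, so (1,2) = 1.
1 is placed in column 4, which forces (1,4) = 3.
1 is placed in row 2, so (2,2) = 4.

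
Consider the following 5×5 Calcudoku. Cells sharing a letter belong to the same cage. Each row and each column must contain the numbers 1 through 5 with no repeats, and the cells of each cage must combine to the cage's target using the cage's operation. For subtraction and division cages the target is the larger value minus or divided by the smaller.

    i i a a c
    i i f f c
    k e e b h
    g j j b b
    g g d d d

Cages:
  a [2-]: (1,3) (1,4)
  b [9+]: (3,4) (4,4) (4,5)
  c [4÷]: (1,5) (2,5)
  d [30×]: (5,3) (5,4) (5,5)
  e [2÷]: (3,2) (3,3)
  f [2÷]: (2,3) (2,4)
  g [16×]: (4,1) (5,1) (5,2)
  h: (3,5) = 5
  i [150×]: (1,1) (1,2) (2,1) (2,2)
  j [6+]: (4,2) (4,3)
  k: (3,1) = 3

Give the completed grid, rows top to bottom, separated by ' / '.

Cage k is given, so (3,1) = 3.
Cage h is a single given cell, leaving (3,5) = 5.
The only place for 3 in row 2 is (2,2).
Cage i has product 150, so (1,1) = 2.
3 is placed in column 2, so (1,2) = 5.
Cage i has product 150, which forces (2,1) = 5.
Column 1 now contains 2, so (4,1) = 4.
Column 1 now contains 4; hence (5,1) = 1.
Cage j's pair has sum 6, which forces (4,2) = 1.
The two cells of cage j must have sum 6, so (4,3) = 5.
Cage g has product 16, which forces (5,2) = 4.
4 is placed in column 2, which forces (3,2) = 2.
Cage b needs sum 9, so (3,4) = 4.
Cage d needs product 30, so (5,4) = 5.
Row 3 now contains 4; hence (3,3) = 1.
Column 3 already has 1, so (1,3) = 3.
Cage a needs two cells with difference 2, which forces (1,4) = 1.
1 is placed in row 1; hence (1,5) = 4.
1 is placed in column 4, so (2,4) = 2.
Column 5 already has 4; hence (2,5) = 1.
Column 4 now contains 2, so (4,4) = 3.
3 is placed in row 4; hence (4,5) = 2.
3 is placed in column 3, so (5,3) = 2.
2 is placed in column 5, so (5,5) = 3.
2 is placed in row 2, which forces (2,3) = 4.

2 5 3 1 4 / 5 3 4 2 1 / 3 2 1 4 5 / 4 1 5 3 2 / 1 4 2 5 3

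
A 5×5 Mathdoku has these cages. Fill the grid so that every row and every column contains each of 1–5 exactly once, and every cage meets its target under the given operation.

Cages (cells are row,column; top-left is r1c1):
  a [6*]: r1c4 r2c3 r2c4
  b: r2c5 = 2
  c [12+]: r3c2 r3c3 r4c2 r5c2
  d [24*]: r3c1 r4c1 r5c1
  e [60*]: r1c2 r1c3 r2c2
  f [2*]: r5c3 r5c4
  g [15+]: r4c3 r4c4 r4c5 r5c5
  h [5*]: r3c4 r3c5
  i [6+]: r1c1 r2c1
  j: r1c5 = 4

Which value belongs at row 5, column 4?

1

J is a freebie, which forces r1c5 = 4.
Cage b is a single given cell, leaving r2c5 = 2.
The 3 cells of cage a must have product 6, which forces r1c4 = 2.
The 3 cells of cage e must have product 60, leaving r2c2 = 4.
Column 4 already has 2, leaving r5c4 = 1.
The 3 cells of cage a must have product 6, so r2c3 = 1.
Column 4 already has 1, which forces r2c4 = 3.
Column 4 already has 1, so r3c4 = 5.
The two cells of cage h must have product 5; hence r3c5 = 1.
5 is placed in column 4, which forces r4c4 = 4.
Row 5 already has 1, which forces r5c3 = 2.
The two cells of cage i must have sum 6; hence r1c1 = 1.
Row 2 now contains 1, which forces r2c1 = 5.
The 4 cells of cage c must have sum 12, leaving r3c2 = 2.
Cage c needs sum 12; hence r3c3 = 4.
The 4 cells of cage c must have sum 12, which forces r4c2 = 1.
Cage g has sum 15; hence r4c3 = 3.
The 4 cells of cage g must have sum 15; hence r4c5 = 5.
Cage c needs sum 12, so r5c2 = 5.
Cage g has sum 15, so r5c5 = 3.
5 is placed in column 2, so r1c2 = 3.
Column 3 already has 3, which forces r1c3 = 5.
Row 3 now contains 4, which forces r3c1 = 3.
Row 4 already has 3, which forces r4c1 = 2.
3 is placed in row 5; hence r5c1 = 4.
The full grid is 1 3 5 2 4 / 5 4 1 3 2 / 3 2 4 5 1 / 2 1 3 4 5 / 4 5 2 1 3.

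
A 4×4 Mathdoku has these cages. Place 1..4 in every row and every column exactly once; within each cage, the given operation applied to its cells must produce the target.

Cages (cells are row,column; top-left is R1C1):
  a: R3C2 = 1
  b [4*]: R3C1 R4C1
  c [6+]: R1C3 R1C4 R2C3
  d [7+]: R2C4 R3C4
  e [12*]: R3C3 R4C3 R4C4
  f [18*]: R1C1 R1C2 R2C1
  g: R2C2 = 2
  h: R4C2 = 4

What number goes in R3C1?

Cage f has product 18, leaving R1C1 = 2.
Cage f needs product 18; hence R1C2 = 3.
3 is placed in row 1, so R1C4 = 1.
Cage f has product 18; hence R2C1 = 3.
Cage g is given; hence R2C2 = 2.
2 is placed in row 2, so R2C3 = 1.
Row 2 already has 3, leaving R2C4 = 4.
A is a freebie, which forces R3C2 = 1.
4 is placed in column 4; hence R3C4 = 3.
H is a freebie, leaving R4C2 = 4.
Row 4 now contains 4, so R4C3 = 3.
3 is placed in column 4, which forces R4C4 = 2.
Row 1 now contains 1, which forces R1C3 = 4.
Row 3 now contains 1, leaving R3C1 = 4.
Cage e needs product 12; hence R3C3 = 2.
Row 4 now contains 4, which forces R4C1 = 1.
The full grid is 2 3 4 1 / 3 2 1 4 / 4 1 2 3 / 1 4 3 2.

4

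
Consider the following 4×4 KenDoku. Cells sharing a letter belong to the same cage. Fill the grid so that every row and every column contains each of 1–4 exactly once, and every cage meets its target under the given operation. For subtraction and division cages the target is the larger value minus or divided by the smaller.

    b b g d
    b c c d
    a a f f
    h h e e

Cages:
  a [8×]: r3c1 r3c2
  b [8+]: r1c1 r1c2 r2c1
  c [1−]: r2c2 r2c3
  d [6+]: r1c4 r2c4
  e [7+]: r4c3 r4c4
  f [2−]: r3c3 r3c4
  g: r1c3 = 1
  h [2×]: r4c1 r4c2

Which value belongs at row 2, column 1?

1

G is a freebie; hence r1c3 = 1.
In row 3, 1 can only go at r3c4, so r3c4 = 1.
Cage f's pair has difference 2, so r3c3 = 3.
3 is placed in column 3, which forces r4c3 = 4.
Row 4 now contains 4, leaving r4c4 = 3.
Column 3 now contains 4, leaving r2c3 = 2.
Row 2 already has 2, so r2c4 = 4.
Column 4 now contains 4, which forces r1c4 = 2.
Cage b needs sum 8, so r2c1 = 1.
Row 2 now contains 1, so r2c2 = 3.
Column 1 already has 1, which forces r4c1 = 2.
Row 4 already has 2, so r4c2 = 1.
The 3 cells of cage b must have sum 8; hence r1c1 = 3.
Column 2 already has 3, which forces r1c2 = 4.
2 is placed in column 1, leaving r3c1 = 4.
The two cells of cage a must have product 8, which forces r3c2 = 2.
Filled in: 3 4 1 2 / 1 3 2 4 / 4 2 3 1 / 2 1 4 3.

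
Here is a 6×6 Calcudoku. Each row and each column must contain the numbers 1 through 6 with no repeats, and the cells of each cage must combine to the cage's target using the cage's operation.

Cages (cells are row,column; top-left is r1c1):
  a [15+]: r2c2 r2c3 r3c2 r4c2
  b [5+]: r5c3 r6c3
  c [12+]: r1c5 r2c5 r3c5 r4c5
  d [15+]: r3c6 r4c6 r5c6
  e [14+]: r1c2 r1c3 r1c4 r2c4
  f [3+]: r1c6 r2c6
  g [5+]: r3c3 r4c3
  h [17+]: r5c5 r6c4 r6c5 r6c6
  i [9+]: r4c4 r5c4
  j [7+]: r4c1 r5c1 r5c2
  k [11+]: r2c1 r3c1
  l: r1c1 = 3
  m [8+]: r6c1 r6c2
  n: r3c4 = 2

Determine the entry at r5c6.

6

L is a freebie, leaving r1c1 = 3.
N is a freebie, leaving r3c4 = 2.
Column 6 needs a 3, and only r6c6 is open for it.
The only place for 1 in row 6 is r6c3.
Cage g's pair has sum 5, leaving r3c3 = 3.
Cage g's pair has sum 5, leaving r4c3 = 2.
Cage b's pair has sum 5, leaving r5c3 = 4.
The only place for 4 in row 6 is r6c5.
Cage h has sum 17, so r5c5 = 5.
Row 5 now contains 5, so r5c6 = 6.
Cage h has sum 17, leaving r6c4 = 5.
Cage j needs sum 7, leaving r4c1 = 4.
The two cells of cage i must have sum 9, leaving r4c4 = 6.
Row 4 now contains 4, leaving r4c6 = 5.
Row 5 now contains 6, which forces r5c4 = 3.
Cage e has sum 14, leaving r1c2 = 4.
The 4 cells of cage e must have sum 14; hence r1c3 = 5.
Cage e needs sum 14, which forces r1c4 = 1.
Row 1 now contains 1; hence r1c6 = 2.
Column 3 now contains 5, which forces r2c3 = 6.
The 4 cells of cage e must have sum 14, which forces r2c4 = 4.
2 is placed in column 6; hence r2c6 = 1.
Column 6 already has 5, leaving r3c6 = 4.
Row 1 already has 2, so r1c5 = 6.
6 is placed in row 2, so r2c1 = 5.
Cage c needs sum 12, leaving r2c5 = 2.
Cage k needs two cells with sum 11; hence r3c1 = 6.
The 4 cells of cage c must have sum 12, leaving r3c5 = 1.
The 4 cells of cage c must have sum 12; hence r4c5 = 3.
Column 1 now contains 6, leaving r6c1 = 2.
2 is placed in row 6, so r6c2 = 6.
Row 2 now contains 2, so r2c2 = 3.
1 is placed in row 3; hence r3c2 = 5.
3 is placed in row 4, so r4c2 = 1.
2 is placed in column 1; hence r5c1 = 1.
The 3 cells of cage j must have sum 7, which forces r5c2 = 2.
Filled in: 3 4 5 1 6 2 / 5 3 6 4 2 1 / 6 5 3 2 1 4 / 4 1 2 6 3 5 / 1 2 4 3 5 6 / 2 6 1 5 4 3.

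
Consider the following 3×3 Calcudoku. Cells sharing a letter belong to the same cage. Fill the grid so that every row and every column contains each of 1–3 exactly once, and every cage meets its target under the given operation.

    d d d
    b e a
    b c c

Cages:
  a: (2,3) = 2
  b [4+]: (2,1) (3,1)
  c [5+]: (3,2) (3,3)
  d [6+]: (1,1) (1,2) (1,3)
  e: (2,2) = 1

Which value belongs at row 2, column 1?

E is a freebie, leaving (2,2) = 1.
Cage a is given, leaving (2,3) = 2.
Column 3 now contains 2, so (3,3) = 3.
3 is placed in column 3, so (1,3) = 1.
Row 2 now contains 1; hence (2,1) = 3.
3 is placed in row 3, leaving (3,1) = 1.
3 is placed in row 3, so (3,2) = 2.
Column 1 now contains 3, so (1,1) = 2.
2 is placed in column 2; hence (1,2) = 3.
Completed grid: 2 3 1 / 3 1 2 / 1 2 3.

3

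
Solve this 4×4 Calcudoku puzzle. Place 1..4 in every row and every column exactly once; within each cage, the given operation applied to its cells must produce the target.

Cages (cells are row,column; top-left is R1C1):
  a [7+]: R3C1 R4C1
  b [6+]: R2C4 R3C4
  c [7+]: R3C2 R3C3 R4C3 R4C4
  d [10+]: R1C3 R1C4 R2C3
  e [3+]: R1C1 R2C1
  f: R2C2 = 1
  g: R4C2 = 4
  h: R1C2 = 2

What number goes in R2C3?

3

Cage h is given, leaving R1C2 = 2.
Row 1 now contains 2, leaving R1C3 = 4.
Row 1 already has 4, leaving R1C4 = 3.
F is a freebie, which forces R2C2 = 1.
4 is placed in column 3, which forces R2C3 = 3.
1 is placed in column 2, which forces R3C2 = 3.
G is a freebie, so R4C2 = 4.
Row 1 now contains 2; hence R1C1 = 1.
Row 2 now contains 1, which forces R2C1 = 2.
Row 2 now contains 2, leaving R2C4 = 4.
Row 3 already has 3, which forces R3C1 = 4.
The 4 cells of cage c must have sum 7, leaving R3C3 = 1.
Column 4 now contains 4; hence R3C4 = 2.
Row 4 already has 4, so R4C1 = 3.
Cage c needs sum 7, so R4C3 = 2.
The 4 cells of cage c must have sum 7, so R4C4 = 1.
Completed grid: 1 2 4 3 / 2 1 3 4 / 4 3 1 2 / 3 4 2 1.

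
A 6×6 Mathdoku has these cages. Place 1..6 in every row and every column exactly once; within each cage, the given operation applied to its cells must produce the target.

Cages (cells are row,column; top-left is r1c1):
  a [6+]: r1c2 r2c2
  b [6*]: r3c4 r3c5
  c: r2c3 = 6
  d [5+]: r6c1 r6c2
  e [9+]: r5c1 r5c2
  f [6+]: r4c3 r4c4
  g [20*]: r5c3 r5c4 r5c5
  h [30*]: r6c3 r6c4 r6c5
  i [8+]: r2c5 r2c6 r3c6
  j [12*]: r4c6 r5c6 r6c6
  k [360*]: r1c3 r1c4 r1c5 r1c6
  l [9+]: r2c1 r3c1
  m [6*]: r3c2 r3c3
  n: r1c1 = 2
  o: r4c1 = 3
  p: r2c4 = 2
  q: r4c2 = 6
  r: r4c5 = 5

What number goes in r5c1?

6

Cage n is a single given cell, so r1c1 = 2.
Cage c is given, so r2c3 = 6.
Cage p is given; hence r2c4 = 2.
Cage o is given; hence r4c1 = 3.
Cage q is given, which forces r4c2 = 6.
R is a freebie, so r4c5 = 5.
The two cells of cage f must have sum 6, so r4c3 = 2.
The two cells of cage f must have sum 6, leaving r4c4 = 4.
4 is placed in row 4, so r4c6 = 1.
Cage i has sum 8, which forces r2c5 = 1.
Cage m needs two cells with product 6, leaving r3c2 = 2.
Column 3 already has 2, so r3c3 = 3.
2 is placed in row 3, so r3c5 = 6.
Row 3 now contains 3, which forces r3c6 = 4.
Column 5 already has 1, so r5c5 = 4.
6 is placed in column 5, which forces r6c5 = 2.
Cage a needs two cells with sum 6, so r1c2 = 1.
Cage k needs product 360, which forces r1c3 = 4.
4 is placed in column 5, so r1c5 = 3.
Cage l's pair has sum 9, which forces r2c1 = 4.
1 is placed in row 2, so r2c2 = 5.
Cage i has sum 8, which forces r2c6 = 3.
Row 3 already has 4; hence r3c1 = 5.
Row 3 already has 6, leaving r3c4 = 1.
Cage e's pair has sum 9, leaving r5c1 = 6.
Cage e needs two cells with sum 9, which forces r5c2 = 3.
Column 4 already has 1, so r5c4 = 5.
The 3 cells of cage j must have product 12; hence r5c6 = 2.
Column 1 now contains 4; hence r6c1 = 1.
1 is placed in column 2, which forces r6c2 = 4.
The 3 cells of cage h must have product 30, which forces r6c3 = 5.
The 3 cells of cage h must have product 30, so r6c4 = 3.
Cage j needs product 12, so r6c6 = 6.
Column 4 already has 5, leaving r1c4 = 6.
Column 6 already has 6, which forces r1c6 = 5.
Row 5 now contains 5; hence r5c3 = 1.
The full grid is 2 1 4 6 3 5 / 4 5 6 2 1 3 / 5 2 3 1 6 4 / 3 6 2 4 5 1 / 6 3 1 5 4 2 / 1 4 5 3 2 6.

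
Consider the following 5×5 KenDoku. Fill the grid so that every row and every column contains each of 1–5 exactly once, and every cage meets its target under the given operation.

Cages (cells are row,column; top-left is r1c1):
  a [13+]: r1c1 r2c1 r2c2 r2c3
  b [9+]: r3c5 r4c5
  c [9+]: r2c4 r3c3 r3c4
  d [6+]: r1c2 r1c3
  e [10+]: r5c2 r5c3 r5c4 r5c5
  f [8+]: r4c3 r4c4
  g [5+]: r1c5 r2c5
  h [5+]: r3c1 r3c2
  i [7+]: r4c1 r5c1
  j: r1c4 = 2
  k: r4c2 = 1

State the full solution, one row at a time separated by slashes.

Cage j is a single given cell, leaving r1c4 = 2.
Cage k is given, so r4c2 = 1.
Cage d needs two cells with sum 6; hence r1c2 = 5.
The two cells of cage d must have sum 6, which forces r1c3 = 1.
The only place for 2 in row 4 is r4c1.
Cage i's pair has sum 7; hence r5c1 = 5.
In row 4, 4 can only go at r4c5, so r4c5 = 4.
Column 5 now contains 4, which forces r1c5 = 3.
The two cells of cage g must have sum 5; hence r2c5 = 2.
Column 5 now contains 4; hence r3c5 = 5.
Column 5 now contains 2, so r5c5 = 1.
Row 1 already has 3; hence r1c1 = 4.
The 4 cells of cage a must have sum 13, leaving r2c1 = 1.
The 4 cells of cage a must have sum 13, leaving r2c2 = 3.
The 4 cells of cage a must have sum 13, which forces r2c3 = 5.
Row 2 already has 5, which forces r2c4 = 4.
Column 1 already has 1, leaving r3c1 = 3.
Row 3 now contains 3, so r3c4 = 1.
Column 3 now contains 5, leaving r4c3 = 3.
Row 4 already has 3, which forces r4c4 = 5.
4 is placed in column 4; hence r5c4 = 3.
Cage h's pair has sum 5; hence r3c2 = 2.
Cage c needs sum 9, which forces r3c3 = 4.
Column 2 already has 2, leaving r5c2 = 4.
Column 3 already has 4, which forces r5c3 = 2.

4 5 1 2 3 / 1 3 5 4 2 / 3 2 4 1 5 / 2 1 3 5 4 / 5 4 2 3 1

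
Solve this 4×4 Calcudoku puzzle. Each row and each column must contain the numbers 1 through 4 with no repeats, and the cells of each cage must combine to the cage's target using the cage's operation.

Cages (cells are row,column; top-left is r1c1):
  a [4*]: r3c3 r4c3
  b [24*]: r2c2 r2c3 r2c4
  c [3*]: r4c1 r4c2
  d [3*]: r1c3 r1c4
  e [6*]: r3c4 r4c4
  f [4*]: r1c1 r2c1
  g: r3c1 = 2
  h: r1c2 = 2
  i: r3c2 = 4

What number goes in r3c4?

H is a freebie, leaving r1c2 = 2.
G is a freebie, leaving r3c1 = 2.
I is a freebie, so r3c2 = 4.
Row 3 now contains 4, which forces r3c3 = 1.
Row 3 now contains 2, leaving r3c4 = 3.
Column 3 now contains 1, leaving r4c3 = 4.
Column 4 already has 3, so r4c4 = 2.
Column 3 now contains 1; hence r1c3 = 3.
Column 4 already has 3, leaving r1c4 = 1.
4 is placed in column 2, which forces r2c2 = 3.
Cage b needs product 24, so r2c3 = 2.
Column 4 now contains 2, so r2c4 = 4.
Column 2 now contains 3, which forces r4c2 = 1.
1 is placed in row 1, which forces r1c1 = 4.
Row 2 already has 4, so r2c1 = 1.
Row 4 already has 1, so r4c1 = 3.
The full grid is 4 2 3 1 / 1 3 2 4 / 2 4 1 3 / 3 1 4 2.

3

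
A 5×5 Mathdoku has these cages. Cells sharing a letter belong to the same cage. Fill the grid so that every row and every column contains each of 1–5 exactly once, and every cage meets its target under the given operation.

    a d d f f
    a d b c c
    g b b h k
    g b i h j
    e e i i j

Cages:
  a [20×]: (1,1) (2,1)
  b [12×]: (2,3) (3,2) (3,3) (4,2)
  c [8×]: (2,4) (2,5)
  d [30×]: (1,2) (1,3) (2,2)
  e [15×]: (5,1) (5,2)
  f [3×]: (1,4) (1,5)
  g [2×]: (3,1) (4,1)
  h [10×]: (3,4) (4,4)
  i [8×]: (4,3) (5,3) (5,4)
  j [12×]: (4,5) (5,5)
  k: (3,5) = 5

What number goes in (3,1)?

Cage k is given, leaving (3,5) = 5.
5 is placed in row 3, leaving (3,4) = 2.
Cage h needs two cells with product 10, which forces (4,4) = 5.
Column 4 now contains 2, leaving (2,4) = 4.
Cage c needs two cells with product 8, leaving (2,5) = 2.
Row 3 now contains 2; hence (3,1) = 1.
Cage g needs two cells with product 2; hence (4,1) = 2.
Column 4 now contains 4; hence (5,4) = 1.
Cage a needs two cells with product 20; hence (1,1) = 4.
Column 4 already has 1, leaving (1,4) = 3.
The two cells of cage f must have product 3, so (1,5) = 1.
Row 2 already has 4, leaving (2,1) = 5.
Row 2 already has 5, which forces (2,2) = 3.
Cage b has product 12, leaving (2,3) = 1.
Column 2 already has 3, which forces (3,2) = 4.
4 is placed in row 3, leaving (3,3) = 3.
The 4 cells of cage b must have product 12, so (4,2) = 1.
The 3 cells of cage i must have product 8; hence (4,3) = 4.
Row 4 now contains 4; hence (4,5) = 3.
Column 1 now contains 5; hence (5,1) = 3.
Column 2 already has 3; hence (5,2) = 5.
The 3 cells of cage i must have product 8, which forces (5,3) = 2.
Column 5 now contains 3, leaving (5,5) = 4.
Column 2 already has 5, leaving (1,2) = 2.
Column 3 now contains 2, leaving (1,3) = 5.
The full grid is 4 2 5 3 1 / 5 3 1 4 2 / 1 4 3 2 5 / 2 1 4 5 3 / 3 5 2 1 4.

1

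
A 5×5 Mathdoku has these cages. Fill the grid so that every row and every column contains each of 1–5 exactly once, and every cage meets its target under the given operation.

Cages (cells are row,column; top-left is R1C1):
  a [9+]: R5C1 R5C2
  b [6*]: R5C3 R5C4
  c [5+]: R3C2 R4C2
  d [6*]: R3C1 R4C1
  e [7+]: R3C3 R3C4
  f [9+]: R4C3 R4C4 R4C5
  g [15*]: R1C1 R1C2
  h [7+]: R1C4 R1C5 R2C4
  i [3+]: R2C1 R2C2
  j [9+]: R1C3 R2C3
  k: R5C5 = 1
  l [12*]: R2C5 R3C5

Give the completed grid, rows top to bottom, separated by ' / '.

Cage k is given, so R5C5 = 1.
In row 1, 1 can only go at R1C4, so R1C4 = 1.
The only place for 2 in row 1 is R1C5.
The 3 cells of cage h must have sum 7, so R2C4 = 4.
Row 2 already has 4, leaving R2C5 = 3.
3 is placed in column 5; hence R3C5 = 4.
Column 5 already has 4, leaving R4C5 = 5.
The two cells of cage j must have sum 9, leaving R1C3 = 4.
Row 2 already has 4, which forces R2C3 = 5.
Column 3 already has 5, which forces R3C3 = 2.
Row 3 already has 2, so R3C4 = 5.
Cage f has sum 9, leaving R4C3 = 1.
Cage f has sum 9, so R4C4 = 3.
Column 3 now contains 2, leaving R5C3 = 3.
3 is placed in column 4; hence R5C4 = 2.
Row 3 already has 2, which forces R3C1 = 3.
Row 3 now contains 3, so R3C2 = 1.
3 is placed in row 4, leaving R4C1 = 2.
Row 4 already has 2; hence R4C2 = 4.
Column 2 now contains 4, so R5C2 = 5.
Column 1 now contains 3; hence R1C1 = 5.
5 is placed in column 2; hence R1C2 = 3.
Column 1 now contains 2, so R2C1 = 1.
Column 2 already has 1, which forces R2C2 = 2.
Row 5 already has 5, which forces R5C1 = 4.

5 3 4 1 2 / 1 2 5 4 3 / 3 1 2 5 4 / 2 4 1 3 5 / 4 5 3 2 1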